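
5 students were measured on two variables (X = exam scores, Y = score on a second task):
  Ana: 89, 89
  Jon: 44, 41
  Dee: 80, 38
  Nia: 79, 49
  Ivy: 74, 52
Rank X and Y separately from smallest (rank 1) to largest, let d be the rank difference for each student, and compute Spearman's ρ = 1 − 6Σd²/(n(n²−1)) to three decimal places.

Ranks of variable 1: 5, 1, 4, 3, 2
Ranks of variable 2: 5, 2, 1, 3, 4
d = r₁ − r₂: 0, -1, 3, 0, -2
d²: 0, 1, 9, 0, 4; Σd² = 14
ρ = 1 − 6·14/(5·24) = 1 − 84/120 = 0.300

0.300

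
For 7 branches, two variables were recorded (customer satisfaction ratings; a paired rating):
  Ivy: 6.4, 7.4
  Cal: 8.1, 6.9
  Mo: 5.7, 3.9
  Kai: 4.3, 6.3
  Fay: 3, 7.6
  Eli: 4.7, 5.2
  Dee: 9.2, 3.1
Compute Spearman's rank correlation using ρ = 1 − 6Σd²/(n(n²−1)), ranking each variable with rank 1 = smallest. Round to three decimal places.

-0.464

Ranks of variable 1: 5, 6, 4, 2, 1, 3, 7
Ranks of variable 2: 6, 5, 2, 4, 7, 3, 1
d = r₁ − r₂: -1, 1, 2, -2, -6, 0, 6
d²: 1, 1, 4, 4, 36, 0, 36; Σd² = 82
ρ = 1 − 6·82/(7·48) = 1 − 492/336 = -0.464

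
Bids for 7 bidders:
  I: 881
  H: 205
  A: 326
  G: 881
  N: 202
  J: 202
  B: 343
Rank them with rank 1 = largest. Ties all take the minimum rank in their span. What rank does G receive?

1

Sorted (descending): 881, 881, 343, 326, 205, 202, 202
The 2 values of 881 occupy positions 1–2 → each gets rank 1.
The 2 values of 202 occupy positions 6–7 → each gets rank 6.
G has value 881 → rank 1.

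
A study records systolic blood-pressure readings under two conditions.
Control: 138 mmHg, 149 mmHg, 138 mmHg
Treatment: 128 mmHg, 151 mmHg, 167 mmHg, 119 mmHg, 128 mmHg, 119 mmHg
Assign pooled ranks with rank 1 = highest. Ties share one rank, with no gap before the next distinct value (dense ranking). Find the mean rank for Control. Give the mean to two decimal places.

Sorted (descending): 167, 151, 149, 138, 138, 128, 128, 119, 119
The 2 values of 138 share dense rank 4.
The 2 values of 128 share dense rank 5.
The 2 values of 119 share dense rank 6.
Remaining distinct values take the next consecutive integers.
Control values → pooled ranks: 138→4, 149→3, 138→4
Mean rank = (4 + 3 + 4) / 3 = 3.67

3.67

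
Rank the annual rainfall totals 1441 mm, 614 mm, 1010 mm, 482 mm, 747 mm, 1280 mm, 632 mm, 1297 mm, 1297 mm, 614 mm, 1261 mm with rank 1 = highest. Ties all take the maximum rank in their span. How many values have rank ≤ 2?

1

Sorted (descending): 1441, 1297, 1297, 1280, 1261, 1010, 747, 632, 614, 614, 482
The 2 values of 1297 occupy positions 2–3 → each gets rank 3.
The 2 values of 614 occupy positions 9–10 → each gets rank 10.
Ranks ≤ 2: {1} → 1 value.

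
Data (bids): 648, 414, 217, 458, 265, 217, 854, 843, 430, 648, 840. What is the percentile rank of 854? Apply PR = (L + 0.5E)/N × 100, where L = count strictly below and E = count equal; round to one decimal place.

N = 11.
Strictly below 854: 10. Equal to 854: 1.
PR = (10 + 0.5·1)/11 × 100 = 95.5

95.5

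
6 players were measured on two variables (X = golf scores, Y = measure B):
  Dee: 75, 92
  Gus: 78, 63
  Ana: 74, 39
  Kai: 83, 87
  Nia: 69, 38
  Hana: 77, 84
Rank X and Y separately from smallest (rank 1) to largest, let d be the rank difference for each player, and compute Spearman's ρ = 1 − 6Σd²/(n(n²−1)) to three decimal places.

0.600

Ranks of variable 1: 3, 5, 2, 6, 1, 4
Ranks of variable 2: 6, 3, 2, 5, 1, 4
d = r₁ − r₂: -3, 2, 0, 1, 0, 0
d²: 9, 4, 0, 1, 0, 0; Σd² = 14
ρ = 1 − 6·14/(6·35) = 1 − 84/210 = 0.600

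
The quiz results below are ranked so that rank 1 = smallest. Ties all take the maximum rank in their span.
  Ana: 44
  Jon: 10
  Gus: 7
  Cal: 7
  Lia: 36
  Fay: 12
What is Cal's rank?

Sorted (ascending): 7, 7, 10, 12, 36, 44
The 2 values of 7 occupy positions 1–2 → each gets rank 2.
Cal has value 7 → rank 2.

2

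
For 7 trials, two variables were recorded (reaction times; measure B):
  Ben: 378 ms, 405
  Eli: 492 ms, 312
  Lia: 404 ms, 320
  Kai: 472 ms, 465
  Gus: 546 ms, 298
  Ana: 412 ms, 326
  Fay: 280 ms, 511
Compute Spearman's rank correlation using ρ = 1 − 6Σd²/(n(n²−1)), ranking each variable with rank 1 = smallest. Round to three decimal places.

Ranks of variable 1: 2, 6, 3, 5, 7, 4, 1
Ranks of variable 2: 5, 2, 3, 6, 1, 4, 7
d = r₁ − r₂: -3, 4, 0, -1, 6, 0, -6
d²: 9, 16, 0, 1, 36, 0, 36; Σd² = 98
ρ = 1 − 6·98/(7·48) = 1 − 588/336 = -0.750

-0.750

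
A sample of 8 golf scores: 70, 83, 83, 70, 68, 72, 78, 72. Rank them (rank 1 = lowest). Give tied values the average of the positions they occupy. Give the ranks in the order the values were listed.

Sorted (ascending): 68, 70, 70, 72, 72, 78, 83, 83
The 2 values of 70 occupy positions 2–3 → average rank (2+3)/2 = 2.5.
The 2 values of 72 occupy positions 4–5 → average rank (4+5)/2 = 4.5.
The 2 values of 83 occupy positions 7–8 → average rank (7+8)/2 = 7.5.

2.5, 7.5, 7.5, 2.5, 1, 4.5, 6, 4.5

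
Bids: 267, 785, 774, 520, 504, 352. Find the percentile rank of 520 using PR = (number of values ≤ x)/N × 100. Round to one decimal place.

N = 6.
Strictly below 520: 3. Equal to 520: 1.
PR = 4/6 × 100 = 66.7

66.7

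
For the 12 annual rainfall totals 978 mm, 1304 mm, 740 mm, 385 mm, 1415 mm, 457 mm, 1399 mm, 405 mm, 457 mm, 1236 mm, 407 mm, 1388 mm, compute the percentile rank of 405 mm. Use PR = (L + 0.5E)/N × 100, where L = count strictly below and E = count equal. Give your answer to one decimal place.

N = 12.
Strictly below 405: 1. Equal to 405: 1.
PR = (1 + 0.5·1)/12 × 100 = 12.5

12.5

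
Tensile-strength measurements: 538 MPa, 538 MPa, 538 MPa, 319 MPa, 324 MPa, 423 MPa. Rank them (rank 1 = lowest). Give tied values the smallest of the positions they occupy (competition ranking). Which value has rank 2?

Sorted (ascending): 319, 324, 423, 538, 538, 538
The 3 values of 538 occupy positions 4–6 → each gets rank 4.
Rank 2 → value 324.

324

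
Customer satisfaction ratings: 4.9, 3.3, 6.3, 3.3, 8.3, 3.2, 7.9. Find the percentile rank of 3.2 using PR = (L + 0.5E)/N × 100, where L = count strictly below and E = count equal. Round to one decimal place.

7.1

N = 7.
Strictly below 3.2: 0. Equal to 3.2: 1.
PR = (0 + 0.5·1)/7 × 100 = 7.1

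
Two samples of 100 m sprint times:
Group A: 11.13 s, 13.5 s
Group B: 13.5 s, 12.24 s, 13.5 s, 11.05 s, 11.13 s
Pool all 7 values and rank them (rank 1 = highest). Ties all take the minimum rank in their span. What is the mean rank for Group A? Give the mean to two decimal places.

Sorted (descending): 13.5, 13.5, 13.5, 12.24, 11.13, 11.13, 11.05
The 3 values of 13.5 occupy positions 1–3 → each gets rank 1.
The 2 values of 11.13 occupy positions 5–6 → each gets rank 5.
Group A values → pooled ranks: 11.13→5, 13.5→1
Mean rank = (5 + 1) / 2 = 3.00

3.00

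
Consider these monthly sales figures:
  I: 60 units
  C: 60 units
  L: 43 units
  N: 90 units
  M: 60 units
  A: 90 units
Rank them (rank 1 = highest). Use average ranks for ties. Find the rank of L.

6

Sorted (descending): 90, 90, 60, 60, 60, 43
The 2 values of 90 occupy positions 1–2 → average rank (1+2)/2 = 1.5.
The 3 values of 60 occupy positions 3–5 → average rank 4.
L has value 43 units → rank 6.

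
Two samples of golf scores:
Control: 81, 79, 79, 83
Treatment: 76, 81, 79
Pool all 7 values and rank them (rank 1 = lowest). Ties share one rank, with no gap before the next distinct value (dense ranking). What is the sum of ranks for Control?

11

Sorted (ascending): 76, 79, 79, 79, 81, 81, 83
The 3 values of 79 share dense rank 2.
The 2 values of 81 share dense rank 3.
Remaining distinct values take the next consecutive integers.
Control values → pooled ranks: 81→3, 79→2, 79→2, 83→4
Rank sum = 3 + 2 + 2 + 4 = 11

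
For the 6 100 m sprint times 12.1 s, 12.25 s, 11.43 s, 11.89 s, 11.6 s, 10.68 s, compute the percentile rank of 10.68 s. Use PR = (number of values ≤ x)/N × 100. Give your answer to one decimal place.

16.7

N = 6.
Strictly below 10.68: 0. Equal to 10.68: 1.
PR = 1/6 × 100 = 16.7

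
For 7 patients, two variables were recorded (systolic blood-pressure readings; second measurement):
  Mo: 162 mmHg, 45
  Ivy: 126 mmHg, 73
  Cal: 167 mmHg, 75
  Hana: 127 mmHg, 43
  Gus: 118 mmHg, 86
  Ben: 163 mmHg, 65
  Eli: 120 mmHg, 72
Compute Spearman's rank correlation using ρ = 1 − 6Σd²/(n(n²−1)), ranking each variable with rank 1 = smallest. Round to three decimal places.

-0.286

Ranks of variable 1: 5, 3, 7, 4, 1, 6, 2
Ranks of variable 2: 2, 5, 6, 1, 7, 3, 4
d = r₁ − r₂: 3, -2, 1, 3, -6, 3, -2
d²: 9, 4, 1, 9, 36, 9, 4; Σd² = 72
ρ = 1 − 6·72/(7·48) = 1 − 432/336 = -0.286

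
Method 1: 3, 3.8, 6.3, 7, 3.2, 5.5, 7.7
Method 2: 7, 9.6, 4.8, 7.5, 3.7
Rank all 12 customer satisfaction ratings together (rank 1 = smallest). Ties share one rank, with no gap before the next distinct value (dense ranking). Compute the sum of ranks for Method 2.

Sorted (ascending): 3, 3.2, 3.7, 3.8, 4.8, 5.5, 6.3, 7, 7, 7.5, 7.7, 9.6
The 2 values of 7 share dense rank 8.
Remaining distinct values take the next consecutive integers.
Method 2 values → pooled ranks: 7→8, 9.6→11, 4.8→5, 7.5→9, 3.7→3
Rank sum = 8 + 11 + 5 + 9 + 3 = 36

36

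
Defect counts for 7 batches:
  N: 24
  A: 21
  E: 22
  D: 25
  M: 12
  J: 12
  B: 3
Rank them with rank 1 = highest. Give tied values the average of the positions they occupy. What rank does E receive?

3

Sorted (descending): 25, 24, 22, 21, 12, 12, 3
The 2 values of 12 occupy positions 5–6 → average rank (5+6)/2 = 5.5.
E has value 22 → rank 3.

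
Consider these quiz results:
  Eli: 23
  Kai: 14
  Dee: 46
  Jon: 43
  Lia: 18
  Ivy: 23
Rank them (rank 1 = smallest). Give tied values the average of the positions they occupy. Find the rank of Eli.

Sorted (ascending): 14, 18, 23, 23, 43, 46
The 2 values of 23 occupy positions 3–4 → average rank (3+4)/2 = 3.5.
Eli has value 23 → rank 3.5.

3.5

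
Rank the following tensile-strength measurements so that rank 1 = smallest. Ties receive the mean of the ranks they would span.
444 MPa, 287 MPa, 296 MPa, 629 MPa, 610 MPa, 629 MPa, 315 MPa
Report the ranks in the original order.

4, 1, 2, 6.5, 5, 6.5, 3

Sorted (ascending): 287, 296, 315, 444, 610, 629, 629
The 2 values of 629 occupy positions 6–7 → average rank (6+7)/2 = 6.5.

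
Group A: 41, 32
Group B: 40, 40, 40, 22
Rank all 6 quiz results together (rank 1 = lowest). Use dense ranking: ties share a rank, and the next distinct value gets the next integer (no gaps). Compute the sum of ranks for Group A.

6

Sorted (ascending): 22, 32, 40, 40, 40, 41
The 3 values of 40 share dense rank 3.
Remaining distinct values take the next consecutive integers.
Group A values → pooled ranks: 41→4, 32→2
Rank sum = 4 + 2 = 6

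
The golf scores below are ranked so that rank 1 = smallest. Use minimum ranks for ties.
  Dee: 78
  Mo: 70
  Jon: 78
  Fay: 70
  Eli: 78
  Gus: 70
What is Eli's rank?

Sorted (ascending): 70, 70, 70, 78, 78, 78
The 3 values of 70 occupy positions 1–3 → each gets rank 1.
The 3 values of 78 occupy positions 4–6 → each gets rank 4.
Eli has value 78 → rank 4.

4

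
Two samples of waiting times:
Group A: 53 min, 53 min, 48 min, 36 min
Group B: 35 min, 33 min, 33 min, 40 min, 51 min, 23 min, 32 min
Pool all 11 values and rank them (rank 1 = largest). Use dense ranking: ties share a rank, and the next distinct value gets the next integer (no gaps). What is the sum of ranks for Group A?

Sorted (descending): 53, 53, 51, 48, 40, 36, 35, 33, 33, 32, 23
The 2 values of 53 share dense rank 1.
The 2 values of 33 share dense rank 7.
Remaining distinct values take the next consecutive integers.
Group A values → pooled ranks: 53→1, 53→1, 48→3, 36→5
Rank sum = 1 + 1 + 3 + 5 = 10

10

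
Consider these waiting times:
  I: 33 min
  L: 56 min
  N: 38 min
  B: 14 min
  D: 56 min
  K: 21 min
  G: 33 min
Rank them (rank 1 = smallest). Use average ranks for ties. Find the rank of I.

3.5

Sorted (ascending): 14, 21, 33, 33, 38, 56, 56
The 2 values of 33 occupy positions 3–4 → average rank (3+4)/2 = 3.5.
The 2 values of 56 occupy positions 6–7 → average rank (6+7)/2 = 6.5.
I has value 33 min → rank 3.5.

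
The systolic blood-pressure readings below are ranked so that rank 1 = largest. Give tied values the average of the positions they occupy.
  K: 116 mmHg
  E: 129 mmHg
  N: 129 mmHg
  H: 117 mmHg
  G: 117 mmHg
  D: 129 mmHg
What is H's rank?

4.5

Sorted (descending): 129, 129, 129, 117, 117, 116
The 3 values of 129 occupy positions 1–3 → average rank 2.
The 2 values of 117 occupy positions 4–5 → average rank (4+5)/2 = 4.5.
H has value 117 mmHg → rank 4.5.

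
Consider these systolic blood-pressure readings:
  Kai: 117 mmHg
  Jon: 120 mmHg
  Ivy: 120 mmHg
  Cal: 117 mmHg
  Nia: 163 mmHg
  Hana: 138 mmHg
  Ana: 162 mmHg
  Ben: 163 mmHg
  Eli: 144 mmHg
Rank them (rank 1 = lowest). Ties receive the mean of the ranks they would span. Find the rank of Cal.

Sorted (ascending): 117, 117, 120, 120, 138, 144, 162, 163, 163
The 2 values of 117 occupy positions 1–2 → average rank (1+2)/2 = 1.5.
The 2 values of 120 occupy positions 3–4 → average rank (3+4)/2 = 3.5.
The 2 values of 163 occupy positions 8–9 → average rank (8+9)/2 = 8.5.
Cal has value 117 mmHg → rank 1.5.

1.5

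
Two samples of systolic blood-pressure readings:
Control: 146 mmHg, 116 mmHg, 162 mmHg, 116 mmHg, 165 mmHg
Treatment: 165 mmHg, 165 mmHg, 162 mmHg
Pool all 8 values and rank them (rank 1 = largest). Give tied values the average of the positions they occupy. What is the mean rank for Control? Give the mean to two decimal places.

5.50

Sorted (descending): 165, 165, 165, 162, 162, 146, 116, 116
The 3 values of 165 occupy positions 1–3 → average rank 2.
The 2 values of 162 occupy positions 4–5 → average rank (4+5)/2 = 4.5.
The 2 values of 116 occupy positions 7–8 → average rank (7+8)/2 = 7.5.
Control values → pooled ranks: 146→6, 116→7.5, 162→4.5, 116→7.5, 165→2
Mean rank = (6 + 7.5 + 4.5 + 7.5 + 2) / 5 = 5.50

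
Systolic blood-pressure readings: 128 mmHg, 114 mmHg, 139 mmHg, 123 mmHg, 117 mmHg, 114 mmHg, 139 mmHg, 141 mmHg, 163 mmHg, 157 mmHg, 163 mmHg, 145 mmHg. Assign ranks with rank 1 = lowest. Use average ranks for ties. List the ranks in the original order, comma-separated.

5, 1.5, 6.5, 4, 3, 1.5, 6.5, 8, 11.5, 10, 11.5, 9

Sorted (ascending): 114, 114, 117, 123, 128, 139, 139, 141, 145, 157, 163, 163
The 2 values of 114 occupy positions 1–2 → average rank (1+2)/2 = 1.5.
The 2 values of 139 occupy positions 6–7 → average rank (6+7)/2 = 6.5.
The 2 values of 163 occupy positions 11–12 → average rank (11+12)/2 = 11.5.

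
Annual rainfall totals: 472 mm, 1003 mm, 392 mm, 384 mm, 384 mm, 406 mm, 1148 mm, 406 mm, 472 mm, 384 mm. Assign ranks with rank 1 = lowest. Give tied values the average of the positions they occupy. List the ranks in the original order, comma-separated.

7.5, 9, 4, 2, 2, 5.5, 10, 5.5, 7.5, 2

Sorted (ascending): 384, 384, 384, 392, 406, 406, 472, 472, 1003, 1148
The 3 values of 384 occupy positions 1–3 → average rank 2.
The 2 values of 406 occupy positions 5–6 → average rank (5+6)/2 = 5.5.
The 2 values of 472 occupy positions 7–8 → average rank (7+8)/2 = 7.5.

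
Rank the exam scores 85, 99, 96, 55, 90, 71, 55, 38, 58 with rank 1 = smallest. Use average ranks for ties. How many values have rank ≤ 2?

Sorted (ascending): 38, 55, 55, 58, 71, 85, 90, 96, 99
The 2 values of 55 occupy positions 2–3 → average rank (2+3)/2 = 2.5.
Ranks ≤ 2: {1} → 1 value.

1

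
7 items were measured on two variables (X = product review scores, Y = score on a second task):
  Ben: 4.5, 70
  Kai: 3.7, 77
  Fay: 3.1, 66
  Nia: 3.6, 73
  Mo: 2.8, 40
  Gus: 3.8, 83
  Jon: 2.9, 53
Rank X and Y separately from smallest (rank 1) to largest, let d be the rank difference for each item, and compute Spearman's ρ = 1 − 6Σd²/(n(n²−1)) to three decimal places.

0.786

Ranks of variable 1: 7, 5, 3, 4, 1, 6, 2
Ranks of variable 2: 4, 6, 3, 5, 1, 7, 2
d = r₁ − r₂: 3, -1, 0, -1, 0, -1, 0
d²: 9, 1, 0, 1, 0, 1, 0; Σd² = 12
ρ = 1 − 6·12/(7·48) = 1 − 72/336 = 0.786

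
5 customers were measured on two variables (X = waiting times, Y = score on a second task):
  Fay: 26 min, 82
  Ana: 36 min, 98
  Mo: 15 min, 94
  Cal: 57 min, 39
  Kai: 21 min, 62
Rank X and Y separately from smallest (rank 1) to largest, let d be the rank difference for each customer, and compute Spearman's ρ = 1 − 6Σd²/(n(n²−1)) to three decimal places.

-0.300

Ranks of variable 1: 3, 4, 1, 5, 2
Ranks of variable 2: 3, 5, 4, 1, 2
d = r₁ − r₂: 0, -1, -3, 4, 0
d²: 0, 1, 9, 16, 0; Σd² = 26
ρ = 1 − 6·26/(5·24) = 1 − 156/120 = -0.300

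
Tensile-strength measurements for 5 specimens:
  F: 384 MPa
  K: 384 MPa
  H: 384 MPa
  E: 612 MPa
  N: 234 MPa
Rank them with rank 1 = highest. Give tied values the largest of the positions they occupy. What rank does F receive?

Sorted (descending): 612, 384, 384, 384, 234
The 3 values of 384 occupy positions 2–4 → each gets rank 4.
F has value 384 MPa → rank 4.

4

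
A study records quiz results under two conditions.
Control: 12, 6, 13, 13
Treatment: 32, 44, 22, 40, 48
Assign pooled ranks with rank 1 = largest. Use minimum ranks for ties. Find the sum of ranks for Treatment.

Sorted (descending): 48, 44, 40, 32, 22, 13, 13, 12, 6
The 2 values of 13 occupy positions 6–7 → each gets rank 6.
Treatment values → pooled ranks: 32→4, 44→2, 22→5, 40→3, 48→1
Rank sum = 4 + 2 + 5 + 3 + 1 = 15

15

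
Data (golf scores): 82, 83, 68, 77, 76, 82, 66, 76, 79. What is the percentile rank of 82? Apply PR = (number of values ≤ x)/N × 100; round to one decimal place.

88.9

N = 9.
Strictly below 82: 6. Equal to 82: 2.
PR = 8/9 × 100 = 88.9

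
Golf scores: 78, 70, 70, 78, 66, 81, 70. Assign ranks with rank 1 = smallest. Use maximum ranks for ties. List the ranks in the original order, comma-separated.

Sorted (ascending): 66, 70, 70, 70, 78, 78, 81
The 3 values of 70 occupy positions 2–4 → each gets rank 4.
The 2 values of 78 occupy positions 5–6 → each gets rank 6.

6, 4, 4, 6, 1, 7, 4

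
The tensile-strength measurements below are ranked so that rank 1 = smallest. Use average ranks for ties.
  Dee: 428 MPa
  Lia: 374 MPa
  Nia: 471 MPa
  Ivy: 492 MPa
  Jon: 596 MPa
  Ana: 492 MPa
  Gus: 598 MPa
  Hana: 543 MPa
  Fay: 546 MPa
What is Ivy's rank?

4.5

Sorted (ascending): 374, 428, 471, 492, 492, 543, 546, 596, 598
The 2 values of 492 occupy positions 4–5 → average rank (4+5)/2 = 4.5.
Ivy has value 492 MPa → rank 4.5.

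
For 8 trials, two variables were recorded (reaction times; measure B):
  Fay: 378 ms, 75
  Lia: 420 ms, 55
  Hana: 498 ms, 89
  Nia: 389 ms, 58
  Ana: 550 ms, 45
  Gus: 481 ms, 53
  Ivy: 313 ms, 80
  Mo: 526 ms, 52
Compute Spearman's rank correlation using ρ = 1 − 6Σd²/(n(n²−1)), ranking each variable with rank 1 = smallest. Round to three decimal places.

-0.643

Ranks of variable 1: 2, 4, 6, 3, 8, 5, 1, 7
Ranks of variable 2: 6, 4, 8, 5, 1, 3, 7, 2
d = r₁ − r₂: -4, 0, -2, -2, 7, 2, -6, 5
d²: 16, 0, 4, 4, 49, 4, 36, 25; Σd² = 138
ρ = 1 − 6·138/(8·63) = 1 − 828/504 = -0.643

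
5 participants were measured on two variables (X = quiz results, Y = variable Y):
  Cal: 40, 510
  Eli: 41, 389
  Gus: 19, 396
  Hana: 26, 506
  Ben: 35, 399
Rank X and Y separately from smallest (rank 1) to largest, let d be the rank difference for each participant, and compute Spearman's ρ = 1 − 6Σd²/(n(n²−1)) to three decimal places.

-0.100

Ranks of variable 1: 4, 5, 1, 2, 3
Ranks of variable 2: 5, 1, 2, 4, 3
d = r₁ − r₂: -1, 4, -1, -2, 0
d²: 1, 16, 1, 4, 0; Σd² = 22
ρ = 1 − 6·22/(5·24) = 1 − 132/120 = -0.100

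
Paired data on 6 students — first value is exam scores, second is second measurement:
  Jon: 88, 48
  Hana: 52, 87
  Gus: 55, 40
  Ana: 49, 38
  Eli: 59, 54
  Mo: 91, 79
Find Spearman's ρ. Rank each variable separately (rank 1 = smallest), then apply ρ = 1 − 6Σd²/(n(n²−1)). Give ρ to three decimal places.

0.371

Ranks of variable 1: 5, 2, 3, 1, 4, 6
Ranks of variable 2: 3, 6, 2, 1, 4, 5
d = r₁ − r₂: 2, -4, 1, 0, 0, 1
d²: 4, 16, 1, 0, 0, 1; Σd² = 22
ρ = 1 − 6·22/(6·35) = 1 − 132/210 = 0.371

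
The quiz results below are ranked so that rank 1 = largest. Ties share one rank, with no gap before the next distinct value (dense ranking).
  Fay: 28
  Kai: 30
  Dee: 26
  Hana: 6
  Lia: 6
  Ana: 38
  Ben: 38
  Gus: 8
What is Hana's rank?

Sorted (descending): 38, 38, 30, 28, 26, 8, 6, 6
The 2 values of 38 share dense rank 1.
The 2 values of 6 share dense rank 6.
Remaining distinct values take the next consecutive integers.
Hana has value 6 → rank 6.

6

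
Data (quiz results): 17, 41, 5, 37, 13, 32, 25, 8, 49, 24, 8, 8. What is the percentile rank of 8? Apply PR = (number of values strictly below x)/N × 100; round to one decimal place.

8.3

N = 12.
Strictly below 8: 1. Equal to 8: 3.
PR = 1/12 × 100 = 8.3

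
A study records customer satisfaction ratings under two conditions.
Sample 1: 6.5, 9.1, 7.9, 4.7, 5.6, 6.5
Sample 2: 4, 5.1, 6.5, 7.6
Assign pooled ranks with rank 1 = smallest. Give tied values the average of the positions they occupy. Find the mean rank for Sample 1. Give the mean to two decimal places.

Sorted (ascending): 4, 4.7, 5.1, 5.6, 6.5, 6.5, 6.5, 7.6, 7.9, 9.1
The 3 values of 6.5 occupy positions 5–7 → average rank 6.
Sample 1 values → pooled ranks: 6.5→6, 9.1→10, 7.9→9, 4.7→2, 5.6→4, 6.5→6
Mean rank = (6 + 10 + 9 + 2 + 4 + 6) / 6 = 6.17

6.17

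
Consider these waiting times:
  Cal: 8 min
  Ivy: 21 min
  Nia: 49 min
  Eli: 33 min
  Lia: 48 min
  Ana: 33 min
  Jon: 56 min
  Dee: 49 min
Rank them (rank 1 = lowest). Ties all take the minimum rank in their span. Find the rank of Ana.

3

Sorted (ascending): 8, 21, 33, 33, 48, 49, 49, 56
The 2 values of 33 occupy positions 3–4 → each gets rank 3.
The 2 values of 49 occupy positions 6–7 → each gets rank 6.
Ana has value 33 min → rank 3.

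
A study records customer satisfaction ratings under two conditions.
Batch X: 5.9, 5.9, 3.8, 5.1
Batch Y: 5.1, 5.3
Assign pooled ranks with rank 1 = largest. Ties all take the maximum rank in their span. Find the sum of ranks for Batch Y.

Sorted (descending): 5.9, 5.9, 5.3, 5.1, 5.1, 3.8
The 2 values of 5.9 occupy positions 1–2 → each gets rank 2.
The 2 values of 5.1 occupy positions 4–5 → each gets rank 5.
Batch Y values → pooled ranks: 5.1→5, 5.3→3
Rank sum = 5 + 3 = 8

8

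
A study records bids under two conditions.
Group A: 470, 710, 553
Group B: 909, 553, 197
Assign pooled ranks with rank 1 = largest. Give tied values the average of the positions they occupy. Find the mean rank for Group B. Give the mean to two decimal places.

Sorted (descending): 909, 710, 553, 553, 470, 197
The 2 values of 553 occupy positions 3–4 → average rank (3+4)/2 = 3.5.
Group B values → pooled ranks: 909→1, 553→3.5, 197→6
Mean rank = (1 + 3.5 + 6) / 3 = 3.50

3.50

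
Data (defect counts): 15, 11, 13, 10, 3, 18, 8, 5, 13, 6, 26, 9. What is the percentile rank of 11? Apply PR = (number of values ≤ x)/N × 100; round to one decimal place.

N = 12.
Strictly below 11: 6. Equal to 11: 1.
PR = 7/12 × 100 = 58.3

58.3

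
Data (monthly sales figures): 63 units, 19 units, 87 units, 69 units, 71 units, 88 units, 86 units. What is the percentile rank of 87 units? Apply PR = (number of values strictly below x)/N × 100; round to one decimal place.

71.4

N = 7.
Strictly below 87: 5. Equal to 87: 1.
PR = 5/7 × 100 = 71.4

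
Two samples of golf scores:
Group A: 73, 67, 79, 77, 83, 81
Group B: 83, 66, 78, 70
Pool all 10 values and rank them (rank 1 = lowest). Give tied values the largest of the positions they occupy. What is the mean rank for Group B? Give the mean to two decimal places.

Sorted (ascending): 66, 67, 70, 73, 77, 78, 79, 81, 83, 83
The 2 values of 83 occupy positions 9–10 → each gets rank 10.
Group B values → pooled ranks: 83→10, 66→1, 78→6, 70→3
Mean rank = (10 + 1 + 6 + 3) / 4 = 5.00

5.00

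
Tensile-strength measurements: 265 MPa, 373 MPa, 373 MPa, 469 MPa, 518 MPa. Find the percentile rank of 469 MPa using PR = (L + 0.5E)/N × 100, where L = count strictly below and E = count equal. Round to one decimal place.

70.0

N = 5.
Strictly below 469: 3. Equal to 469: 1.
PR = (3 + 0.5·1)/5 × 100 = 70.0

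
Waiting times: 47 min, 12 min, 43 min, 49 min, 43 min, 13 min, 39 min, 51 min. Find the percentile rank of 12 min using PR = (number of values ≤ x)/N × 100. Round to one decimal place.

12.5

N = 8.
Strictly below 12: 0. Equal to 12: 1.
PR = 1/8 × 100 = 12.5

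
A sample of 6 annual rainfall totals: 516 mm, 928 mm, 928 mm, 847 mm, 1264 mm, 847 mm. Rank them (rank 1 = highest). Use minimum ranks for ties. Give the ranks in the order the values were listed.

6, 2, 2, 4, 1, 4

Sorted (descending): 1264, 928, 928, 847, 847, 516
The 2 values of 928 occupy positions 2–3 → each gets rank 2.
The 2 values of 847 occupy positions 4–5 → each gets rank 4.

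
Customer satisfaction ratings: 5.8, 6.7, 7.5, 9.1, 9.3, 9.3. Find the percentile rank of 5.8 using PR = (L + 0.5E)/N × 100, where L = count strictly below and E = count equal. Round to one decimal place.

8.3

N = 6.
Strictly below 5.8: 0. Equal to 5.8: 1.
PR = (0 + 0.5·1)/6 × 100 = 8.3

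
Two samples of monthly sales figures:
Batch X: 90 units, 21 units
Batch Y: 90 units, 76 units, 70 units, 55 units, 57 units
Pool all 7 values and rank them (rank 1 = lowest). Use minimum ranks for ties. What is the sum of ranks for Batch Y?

Sorted (ascending): 21, 55, 57, 70, 76, 90, 90
The 2 values of 90 occupy positions 6–7 → each gets rank 6.
Batch Y values → pooled ranks: 90→6, 76→5, 70→4, 55→2, 57→3
Rank sum = 6 + 5 + 4 + 2 + 3 = 20

20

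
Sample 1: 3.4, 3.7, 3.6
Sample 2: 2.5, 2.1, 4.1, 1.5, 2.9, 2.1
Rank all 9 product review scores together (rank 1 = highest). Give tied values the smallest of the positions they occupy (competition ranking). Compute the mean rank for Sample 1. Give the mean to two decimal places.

3.00

Sorted (descending): 4.1, 3.7, 3.6, 3.4, 2.9, 2.5, 2.1, 2.1, 1.5
The 2 values of 2.1 occupy positions 7–8 → each gets rank 7.
Sample 1 values → pooled ranks: 3.4→4, 3.7→2, 3.6→3
Mean rank = (4 + 2 + 3) / 3 = 3.00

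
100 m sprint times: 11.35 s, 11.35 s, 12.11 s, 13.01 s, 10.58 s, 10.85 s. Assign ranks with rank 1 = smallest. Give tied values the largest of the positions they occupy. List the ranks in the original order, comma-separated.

Sorted (ascending): 10.58, 10.85, 11.35, 11.35, 12.11, 13.01
The 2 values of 11.35 occupy positions 3–4 → each gets rank 4.

4, 4, 5, 6, 1, 2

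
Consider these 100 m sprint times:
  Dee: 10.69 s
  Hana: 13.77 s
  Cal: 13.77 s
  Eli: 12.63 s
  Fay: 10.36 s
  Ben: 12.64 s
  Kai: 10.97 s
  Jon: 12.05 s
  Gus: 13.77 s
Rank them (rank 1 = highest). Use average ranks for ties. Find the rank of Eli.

Sorted (descending): 13.77, 13.77, 13.77, 12.64, 12.63, 12.05, 10.97, 10.69, 10.36
The 3 values of 13.77 occupy positions 1–3 → average rank 2.
Eli has value 12.63 s → rank 5.

5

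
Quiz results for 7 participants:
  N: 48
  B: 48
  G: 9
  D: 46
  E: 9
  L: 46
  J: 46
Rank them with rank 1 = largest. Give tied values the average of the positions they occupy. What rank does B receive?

Sorted (descending): 48, 48, 46, 46, 46, 9, 9
The 2 values of 48 occupy positions 1–2 → average rank (1+2)/2 = 1.5.
The 3 values of 46 occupy positions 3–5 → average rank 4.
The 2 values of 9 occupy positions 6–7 → average rank (6+7)/2 = 6.5.
B has value 48 → rank 1.5.

1.5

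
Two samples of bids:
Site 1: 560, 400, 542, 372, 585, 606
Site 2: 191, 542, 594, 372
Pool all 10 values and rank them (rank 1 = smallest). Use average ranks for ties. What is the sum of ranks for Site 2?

Sorted (ascending): 191, 372, 372, 400, 542, 542, 560, 585, 594, 606
The 2 values of 372 occupy positions 2–3 → average rank (2+3)/2 = 2.5.
The 2 values of 542 occupy positions 5–6 → average rank (5+6)/2 = 5.5.
Site 2 values → pooled ranks: 191→1, 542→5.5, 594→9, 372→2.5
Rank sum = 1 + 5.5 + 9 + 2.5 = 18

18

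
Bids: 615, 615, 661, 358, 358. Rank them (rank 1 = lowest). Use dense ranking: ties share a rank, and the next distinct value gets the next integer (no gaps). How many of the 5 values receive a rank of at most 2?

Sorted (ascending): 358, 358, 615, 615, 661
The 2 values of 358 share dense rank 1.
The 2 values of 615 share dense rank 2.
Remaining distinct values take the next consecutive integers.
Ranks ≤ 2: {1, 1, 2, 2} → 4 values.

4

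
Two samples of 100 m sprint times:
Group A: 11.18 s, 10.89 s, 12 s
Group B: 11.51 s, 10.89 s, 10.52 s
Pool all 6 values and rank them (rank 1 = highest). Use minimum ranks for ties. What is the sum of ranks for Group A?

Sorted (descending): 12, 11.51, 11.18, 10.89, 10.89, 10.52
The 2 values of 10.89 occupy positions 4–5 → each gets rank 4.
Group A values → pooled ranks: 11.18→3, 10.89→4, 12→1
Rank sum = 3 + 4 + 1 = 8

8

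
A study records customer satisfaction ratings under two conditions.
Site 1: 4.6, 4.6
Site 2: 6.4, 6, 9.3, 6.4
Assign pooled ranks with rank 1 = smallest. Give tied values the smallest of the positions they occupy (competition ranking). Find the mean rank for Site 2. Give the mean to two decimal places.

Sorted (ascending): 4.6, 4.6, 6, 6.4, 6.4, 9.3
The 2 values of 4.6 occupy positions 1–2 → each gets rank 1.
The 2 values of 6.4 occupy positions 4–5 → each gets rank 4.
Site 2 values → pooled ranks: 6.4→4, 6→3, 9.3→6, 6.4→4
Mean rank = (4 + 3 + 6 + 4) / 4 = 4.25

4.25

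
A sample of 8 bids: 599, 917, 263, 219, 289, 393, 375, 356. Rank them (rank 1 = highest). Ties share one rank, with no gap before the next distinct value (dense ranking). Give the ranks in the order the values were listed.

Sorted (descending): 917, 599, 393, 375, 356, 289, 263, 219
No ties — each value takes its position as its rank.

2, 1, 7, 8, 6, 3, 4, 5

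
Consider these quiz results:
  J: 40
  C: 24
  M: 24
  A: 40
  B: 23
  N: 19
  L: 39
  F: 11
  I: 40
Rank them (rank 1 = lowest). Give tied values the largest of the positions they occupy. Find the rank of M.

5

Sorted (ascending): 11, 19, 23, 24, 24, 39, 40, 40, 40
The 2 values of 24 occupy positions 4–5 → each gets rank 5.
The 3 values of 40 occupy positions 7–9 → each gets rank 9.
M has value 24 → rank 5.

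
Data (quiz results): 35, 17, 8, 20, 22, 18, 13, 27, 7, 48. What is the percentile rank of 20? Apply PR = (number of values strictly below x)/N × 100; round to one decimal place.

N = 10.
Strictly below 20: 5. Equal to 20: 1.
PR = 5/10 × 100 = 50.0

50.0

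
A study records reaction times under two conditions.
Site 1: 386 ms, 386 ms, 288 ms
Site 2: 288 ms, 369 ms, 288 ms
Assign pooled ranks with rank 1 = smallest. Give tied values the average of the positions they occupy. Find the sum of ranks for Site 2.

Sorted (ascending): 288, 288, 288, 369, 386, 386
The 3 values of 288 occupy positions 1–3 → average rank 2.
The 2 values of 386 occupy positions 5–6 → average rank (5+6)/2 = 5.5.
Site 2 values → pooled ranks: 288→2, 369→4, 288→2
Rank sum = 2 + 4 + 2 = 8

8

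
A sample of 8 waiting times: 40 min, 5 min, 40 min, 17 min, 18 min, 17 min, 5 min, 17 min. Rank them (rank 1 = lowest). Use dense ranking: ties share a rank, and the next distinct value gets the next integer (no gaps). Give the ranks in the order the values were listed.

Sorted (ascending): 5, 5, 17, 17, 17, 18, 40, 40
The 2 values of 5 share dense rank 1.
The 3 values of 17 share dense rank 2.
The 2 values of 40 share dense rank 4.
Remaining distinct values take the next consecutive integers.

4, 1, 4, 2, 3, 2, 1, 2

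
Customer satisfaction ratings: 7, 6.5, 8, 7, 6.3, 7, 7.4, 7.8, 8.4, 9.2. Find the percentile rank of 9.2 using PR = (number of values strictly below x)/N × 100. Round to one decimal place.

N = 10.
Strictly below 9.2: 9. Equal to 9.2: 1.
PR = 9/10 × 100 = 90.0

90.0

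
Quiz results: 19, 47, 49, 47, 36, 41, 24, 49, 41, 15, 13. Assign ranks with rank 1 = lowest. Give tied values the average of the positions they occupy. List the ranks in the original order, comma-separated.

3, 8.5, 10.5, 8.5, 5, 6.5, 4, 10.5, 6.5, 2, 1

Sorted (ascending): 13, 15, 19, 24, 36, 41, 41, 47, 47, 49, 49
The 2 values of 41 occupy positions 6–7 → average rank (6+7)/2 = 6.5.
The 2 values of 47 occupy positions 8–9 → average rank (8+9)/2 = 8.5.
The 2 values of 49 occupy positions 10–11 → average rank (10+11)/2 = 10.5.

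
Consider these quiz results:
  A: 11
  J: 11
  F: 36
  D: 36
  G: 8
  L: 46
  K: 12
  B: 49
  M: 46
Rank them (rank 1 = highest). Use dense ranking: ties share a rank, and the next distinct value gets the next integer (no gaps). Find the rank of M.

Sorted (descending): 49, 46, 46, 36, 36, 12, 11, 11, 8
The 2 values of 46 share dense rank 2.
The 2 values of 36 share dense rank 3.
The 2 values of 11 share dense rank 5.
Remaining distinct values take the next consecutive integers.
M has value 46 → rank 2.

2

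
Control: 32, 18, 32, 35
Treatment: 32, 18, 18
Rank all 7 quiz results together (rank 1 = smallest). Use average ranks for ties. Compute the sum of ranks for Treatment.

9

Sorted (ascending): 18, 18, 18, 32, 32, 32, 35
The 3 values of 18 occupy positions 1–3 → average rank 2.
The 3 values of 32 occupy positions 4–6 → average rank 5.
Treatment values → pooled ranks: 32→5, 18→2, 18→2
Rank sum = 5 + 2 + 2 = 9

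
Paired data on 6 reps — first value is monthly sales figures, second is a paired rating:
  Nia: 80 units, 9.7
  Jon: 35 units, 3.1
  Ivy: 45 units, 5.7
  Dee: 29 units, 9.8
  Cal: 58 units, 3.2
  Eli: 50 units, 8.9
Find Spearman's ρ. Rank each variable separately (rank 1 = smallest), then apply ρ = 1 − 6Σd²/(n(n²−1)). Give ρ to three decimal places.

Ranks of variable 1: 6, 2, 3, 1, 5, 4
Ranks of variable 2: 5, 1, 3, 6, 2, 4
d = r₁ − r₂: 1, 1, 0, -5, 3, 0
d²: 1, 1, 0, 25, 9, 0; Σd² = 36
ρ = 1 − 6·36/(6·35) = 1 − 216/210 = -0.029

-0.029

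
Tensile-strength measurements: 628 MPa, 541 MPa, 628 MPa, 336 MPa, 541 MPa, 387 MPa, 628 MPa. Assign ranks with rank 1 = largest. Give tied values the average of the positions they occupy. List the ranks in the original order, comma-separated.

2, 4.5, 2, 7, 4.5, 6, 2

Sorted (descending): 628, 628, 628, 541, 541, 387, 336
The 3 values of 628 occupy positions 1–3 → average rank 2.
The 2 values of 541 occupy positions 4–5 → average rank (4+5)/2 = 4.5.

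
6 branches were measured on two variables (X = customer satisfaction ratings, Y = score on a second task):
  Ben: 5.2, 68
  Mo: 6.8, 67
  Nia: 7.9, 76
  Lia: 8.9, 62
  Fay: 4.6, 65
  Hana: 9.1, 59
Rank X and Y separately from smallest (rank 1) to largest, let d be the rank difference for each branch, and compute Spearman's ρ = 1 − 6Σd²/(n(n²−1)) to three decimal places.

-0.486

Ranks of variable 1: 2, 3, 4, 5, 1, 6
Ranks of variable 2: 5, 4, 6, 2, 3, 1
d = r₁ − r₂: -3, -1, -2, 3, -2, 5
d²: 9, 1, 4, 9, 4, 25; Σd² = 52
ρ = 1 − 6·52/(6·35) = 1 − 312/210 = -0.486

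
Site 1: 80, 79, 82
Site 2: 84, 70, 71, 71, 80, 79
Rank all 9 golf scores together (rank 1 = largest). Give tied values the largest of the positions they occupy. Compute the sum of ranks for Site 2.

Sorted (descending): 84, 82, 80, 80, 79, 79, 71, 71, 70
The 2 values of 80 occupy positions 3–4 → each gets rank 4.
The 2 values of 79 occupy positions 5–6 → each gets rank 6.
The 2 values of 71 occupy positions 7–8 → each gets rank 8.
Site 2 values → pooled ranks: 84→1, 70→9, 71→8, 71→8, 80→4, 79→6
Rank sum = 1 + 9 + 8 + 8 + 4 + 6 = 36

36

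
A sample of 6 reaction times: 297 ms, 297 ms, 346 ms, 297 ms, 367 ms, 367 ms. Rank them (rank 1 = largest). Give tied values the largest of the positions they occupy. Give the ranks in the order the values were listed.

6, 6, 3, 6, 2, 2

Sorted (descending): 367, 367, 346, 297, 297, 297
The 2 values of 367 occupy positions 1–2 → each gets rank 2.
The 3 values of 297 occupy positions 4–6 → each gets rank 6.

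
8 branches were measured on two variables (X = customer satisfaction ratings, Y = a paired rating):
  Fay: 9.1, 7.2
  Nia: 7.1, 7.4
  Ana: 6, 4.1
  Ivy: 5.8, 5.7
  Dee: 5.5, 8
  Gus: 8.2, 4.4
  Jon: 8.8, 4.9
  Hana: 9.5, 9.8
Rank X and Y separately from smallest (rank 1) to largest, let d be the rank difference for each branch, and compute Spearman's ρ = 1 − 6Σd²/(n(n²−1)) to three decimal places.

Ranks of variable 1: 7, 4, 3, 2, 1, 5, 6, 8
Ranks of variable 2: 5, 6, 1, 4, 7, 2, 3, 8
d = r₁ − r₂: 2, -2, 2, -2, -6, 3, 3, 0
d²: 4, 4, 4, 4, 36, 9, 9, 0; Σd² = 70
ρ = 1 − 6·70/(8·63) = 1 − 420/504 = 0.167

0.167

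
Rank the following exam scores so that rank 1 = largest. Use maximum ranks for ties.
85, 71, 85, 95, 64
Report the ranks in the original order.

Sorted (descending): 95, 85, 85, 71, 64
The 2 values of 85 occupy positions 2–3 → each gets rank 3.

3, 4, 3, 1, 5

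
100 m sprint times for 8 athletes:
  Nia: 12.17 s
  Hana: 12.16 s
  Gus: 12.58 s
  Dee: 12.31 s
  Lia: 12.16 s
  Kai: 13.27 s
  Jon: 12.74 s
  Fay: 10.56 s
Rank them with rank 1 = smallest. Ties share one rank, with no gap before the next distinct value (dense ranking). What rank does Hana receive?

Sorted (ascending): 10.56, 12.16, 12.16, 12.17, 12.31, 12.58, 12.74, 13.27
The 2 values of 12.16 share dense rank 2.
Remaining distinct values take the next consecutive integers.
Hana has value 12.16 s → rank 2.

2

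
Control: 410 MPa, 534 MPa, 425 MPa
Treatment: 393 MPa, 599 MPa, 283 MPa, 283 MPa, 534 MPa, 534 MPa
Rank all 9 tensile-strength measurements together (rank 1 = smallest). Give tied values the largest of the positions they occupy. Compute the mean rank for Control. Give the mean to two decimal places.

5.67

Sorted (ascending): 283, 283, 393, 410, 425, 534, 534, 534, 599
The 2 values of 283 occupy positions 1–2 → each gets rank 2.
The 3 values of 534 occupy positions 6–8 → each gets rank 8.
Control values → pooled ranks: 410→4, 534→8, 425→5
Mean rank = (4 + 8 + 5) / 3 = 5.67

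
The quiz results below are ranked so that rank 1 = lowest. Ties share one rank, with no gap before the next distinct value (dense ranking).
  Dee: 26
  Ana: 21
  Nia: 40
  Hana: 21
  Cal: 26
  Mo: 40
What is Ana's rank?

1

Sorted (ascending): 21, 21, 26, 26, 40, 40
The 2 values of 21 share dense rank 1.
The 2 values of 26 share dense rank 2.
The 2 values of 40 share dense rank 3.
Ana has value 21 → rank 1.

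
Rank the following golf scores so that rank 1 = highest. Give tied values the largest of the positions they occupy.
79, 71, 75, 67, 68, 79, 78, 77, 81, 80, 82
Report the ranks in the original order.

Sorted (descending): 82, 81, 80, 79, 79, 78, 77, 75, 71, 68, 67
The 2 values of 79 occupy positions 4–5 → each gets rank 5.

5, 9, 8, 11, 10, 5, 6, 7, 2, 3, 1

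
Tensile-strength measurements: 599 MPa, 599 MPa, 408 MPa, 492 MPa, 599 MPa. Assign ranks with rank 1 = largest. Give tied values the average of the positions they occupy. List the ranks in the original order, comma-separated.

2, 2, 5, 4, 2

Sorted (descending): 599, 599, 599, 492, 408
The 3 values of 599 occupy positions 1–3 → average rank 2.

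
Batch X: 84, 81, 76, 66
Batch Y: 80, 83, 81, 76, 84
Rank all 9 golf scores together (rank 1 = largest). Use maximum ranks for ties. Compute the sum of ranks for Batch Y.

24

Sorted (descending): 84, 84, 83, 81, 81, 80, 76, 76, 66
The 2 values of 84 occupy positions 1–2 → each gets rank 2.
The 2 values of 81 occupy positions 4–5 → each gets rank 5.
The 2 values of 76 occupy positions 7–8 → each gets rank 8.
Batch Y values → pooled ranks: 80→6, 83→3, 81→5, 76→8, 84→2
Rank sum = 6 + 3 + 5 + 8 + 2 = 24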